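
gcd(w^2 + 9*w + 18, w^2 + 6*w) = w + 6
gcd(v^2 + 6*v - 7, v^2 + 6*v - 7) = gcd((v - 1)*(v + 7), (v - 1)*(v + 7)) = v^2 + 6*v - 7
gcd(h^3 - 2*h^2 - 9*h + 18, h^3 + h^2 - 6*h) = h^2 + h - 6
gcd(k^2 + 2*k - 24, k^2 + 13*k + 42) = k + 6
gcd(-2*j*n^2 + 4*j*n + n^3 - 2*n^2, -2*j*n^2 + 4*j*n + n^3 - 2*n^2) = 2*j*n^2 - 4*j*n - n^3 + 2*n^2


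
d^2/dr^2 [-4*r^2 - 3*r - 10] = -8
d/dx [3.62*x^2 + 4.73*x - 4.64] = 7.24*x + 4.73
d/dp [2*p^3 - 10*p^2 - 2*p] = 6*p^2 - 20*p - 2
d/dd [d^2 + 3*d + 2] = 2*d + 3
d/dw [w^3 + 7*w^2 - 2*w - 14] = 3*w^2 + 14*w - 2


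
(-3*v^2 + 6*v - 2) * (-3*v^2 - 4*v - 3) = 9*v^4 - 6*v^3 - 9*v^2 - 10*v + 6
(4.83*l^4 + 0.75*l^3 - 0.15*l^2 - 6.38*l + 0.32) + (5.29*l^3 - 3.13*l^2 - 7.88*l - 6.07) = 4.83*l^4 + 6.04*l^3 - 3.28*l^2 - 14.26*l - 5.75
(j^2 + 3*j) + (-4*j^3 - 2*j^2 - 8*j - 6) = -4*j^3 - j^2 - 5*j - 6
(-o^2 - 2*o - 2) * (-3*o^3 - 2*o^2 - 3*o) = 3*o^5 + 8*o^4 + 13*o^3 + 10*o^2 + 6*o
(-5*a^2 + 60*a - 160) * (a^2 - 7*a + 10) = -5*a^4 + 95*a^3 - 630*a^2 + 1720*a - 1600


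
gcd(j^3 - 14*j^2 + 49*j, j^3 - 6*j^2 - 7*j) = j^2 - 7*j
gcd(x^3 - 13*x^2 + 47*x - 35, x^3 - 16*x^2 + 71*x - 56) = x^2 - 8*x + 7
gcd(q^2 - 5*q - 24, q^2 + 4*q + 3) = q + 3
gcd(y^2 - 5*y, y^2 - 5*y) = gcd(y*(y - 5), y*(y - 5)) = y^2 - 5*y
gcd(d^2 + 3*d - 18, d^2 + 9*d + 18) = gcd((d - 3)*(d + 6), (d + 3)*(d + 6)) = d + 6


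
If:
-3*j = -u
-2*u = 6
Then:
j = -1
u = -3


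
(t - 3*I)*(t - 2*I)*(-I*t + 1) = -I*t^3 - 4*t^2 + I*t - 6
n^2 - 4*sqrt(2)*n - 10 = (n - 5*sqrt(2))*(n + sqrt(2))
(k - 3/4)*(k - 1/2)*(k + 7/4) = k^3 + k^2/2 - 29*k/16 + 21/32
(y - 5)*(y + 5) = y^2 - 25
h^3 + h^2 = h^2*(h + 1)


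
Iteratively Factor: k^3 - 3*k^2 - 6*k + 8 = (k + 2)*(k^2 - 5*k + 4) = (k - 1)*(k + 2)*(k - 4)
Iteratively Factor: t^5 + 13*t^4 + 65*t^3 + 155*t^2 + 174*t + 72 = (t + 1)*(t^4 + 12*t^3 + 53*t^2 + 102*t + 72) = (t + 1)*(t + 3)*(t^3 + 9*t^2 + 26*t + 24) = (t + 1)*(t + 3)^2*(t^2 + 6*t + 8) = (t + 1)*(t + 3)^2*(t + 4)*(t + 2)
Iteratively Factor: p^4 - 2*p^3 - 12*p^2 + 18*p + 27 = (p + 1)*(p^3 - 3*p^2 - 9*p + 27) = (p + 1)*(p + 3)*(p^2 - 6*p + 9) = (p - 3)*(p + 1)*(p + 3)*(p - 3)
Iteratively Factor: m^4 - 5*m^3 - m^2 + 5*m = (m - 5)*(m^3 - m) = m*(m - 5)*(m^2 - 1) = m*(m - 5)*(m + 1)*(m - 1)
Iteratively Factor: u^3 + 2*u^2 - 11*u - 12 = (u + 4)*(u^2 - 2*u - 3) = (u - 3)*(u + 4)*(u + 1)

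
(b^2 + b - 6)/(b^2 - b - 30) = (-b^2 - b + 6)/(-b^2 + b + 30)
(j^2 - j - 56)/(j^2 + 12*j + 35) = (j - 8)/(j + 5)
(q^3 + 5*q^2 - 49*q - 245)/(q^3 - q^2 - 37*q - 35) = (q + 7)/(q + 1)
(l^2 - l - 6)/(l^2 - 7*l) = (l^2 - l - 6)/(l*(l - 7))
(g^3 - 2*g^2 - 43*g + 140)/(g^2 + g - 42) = (g^2 - 9*g + 20)/(g - 6)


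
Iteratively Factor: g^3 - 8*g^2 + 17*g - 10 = (g - 5)*(g^2 - 3*g + 2) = (g - 5)*(g - 2)*(g - 1)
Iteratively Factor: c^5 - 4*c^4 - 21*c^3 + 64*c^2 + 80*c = (c + 4)*(c^4 - 8*c^3 + 11*c^2 + 20*c) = c*(c + 4)*(c^3 - 8*c^2 + 11*c + 20) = c*(c - 5)*(c + 4)*(c^2 - 3*c - 4) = c*(c - 5)*(c - 4)*(c + 4)*(c + 1)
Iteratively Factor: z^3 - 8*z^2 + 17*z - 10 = (z - 2)*(z^2 - 6*z + 5) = (z - 2)*(z - 1)*(z - 5)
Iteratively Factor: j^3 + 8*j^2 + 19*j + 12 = (j + 4)*(j^2 + 4*j + 3) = (j + 1)*(j + 4)*(j + 3)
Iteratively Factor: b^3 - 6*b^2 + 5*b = (b - 5)*(b^2 - b) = b*(b - 5)*(b - 1)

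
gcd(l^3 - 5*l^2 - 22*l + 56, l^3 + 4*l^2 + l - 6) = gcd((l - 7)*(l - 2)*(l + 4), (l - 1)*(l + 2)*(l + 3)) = 1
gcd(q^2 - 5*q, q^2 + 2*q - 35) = q - 5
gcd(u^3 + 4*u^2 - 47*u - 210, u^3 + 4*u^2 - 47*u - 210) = u^3 + 4*u^2 - 47*u - 210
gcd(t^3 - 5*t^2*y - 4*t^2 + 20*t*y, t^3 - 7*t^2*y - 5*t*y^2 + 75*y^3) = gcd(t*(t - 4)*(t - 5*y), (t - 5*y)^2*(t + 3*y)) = -t + 5*y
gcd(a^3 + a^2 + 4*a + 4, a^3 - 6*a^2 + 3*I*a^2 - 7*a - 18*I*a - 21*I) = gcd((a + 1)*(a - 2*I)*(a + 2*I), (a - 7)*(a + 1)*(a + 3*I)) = a + 1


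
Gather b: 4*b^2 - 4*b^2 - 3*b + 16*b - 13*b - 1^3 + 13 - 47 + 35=0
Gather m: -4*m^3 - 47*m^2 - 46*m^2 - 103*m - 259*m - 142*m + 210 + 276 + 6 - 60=-4*m^3 - 93*m^2 - 504*m + 432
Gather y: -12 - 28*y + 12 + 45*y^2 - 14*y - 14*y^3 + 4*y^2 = -14*y^3 + 49*y^2 - 42*y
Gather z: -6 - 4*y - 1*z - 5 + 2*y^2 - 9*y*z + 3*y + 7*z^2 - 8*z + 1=2*y^2 - y + 7*z^2 + z*(-9*y - 9) - 10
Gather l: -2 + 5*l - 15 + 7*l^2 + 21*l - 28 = 7*l^2 + 26*l - 45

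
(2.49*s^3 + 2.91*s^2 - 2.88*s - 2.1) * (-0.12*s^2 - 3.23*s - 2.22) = -0.2988*s^5 - 8.3919*s^4 - 14.5815*s^3 + 3.0942*s^2 + 13.1766*s + 4.662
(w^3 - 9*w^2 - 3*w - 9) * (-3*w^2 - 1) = -3*w^5 + 27*w^4 + 8*w^3 + 36*w^2 + 3*w + 9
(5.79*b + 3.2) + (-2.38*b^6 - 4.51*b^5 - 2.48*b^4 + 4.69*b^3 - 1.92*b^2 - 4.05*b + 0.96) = -2.38*b^6 - 4.51*b^5 - 2.48*b^4 + 4.69*b^3 - 1.92*b^2 + 1.74*b + 4.16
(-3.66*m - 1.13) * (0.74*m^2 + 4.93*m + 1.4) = -2.7084*m^3 - 18.88*m^2 - 10.6949*m - 1.582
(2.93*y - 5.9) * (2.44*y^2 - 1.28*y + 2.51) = 7.1492*y^3 - 18.1464*y^2 + 14.9063*y - 14.809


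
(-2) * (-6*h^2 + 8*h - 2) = 12*h^2 - 16*h + 4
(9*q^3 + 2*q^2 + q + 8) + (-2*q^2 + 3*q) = 9*q^3 + 4*q + 8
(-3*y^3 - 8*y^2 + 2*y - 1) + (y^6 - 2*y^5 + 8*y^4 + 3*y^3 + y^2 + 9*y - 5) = y^6 - 2*y^5 + 8*y^4 - 7*y^2 + 11*y - 6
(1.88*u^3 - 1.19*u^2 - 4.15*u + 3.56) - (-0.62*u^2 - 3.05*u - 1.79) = 1.88*u^3 - 0.57*u^2 - 1.1*u + 5.35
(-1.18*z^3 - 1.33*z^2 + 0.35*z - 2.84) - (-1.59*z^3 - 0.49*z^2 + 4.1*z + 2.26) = 0.41*z^3 - 0.84*z^2 - 3.75*z - 5.1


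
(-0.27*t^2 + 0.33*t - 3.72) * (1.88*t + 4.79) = -0.5076*t^3 - 0.6729*t^2 - 5.4129*t - 17.8188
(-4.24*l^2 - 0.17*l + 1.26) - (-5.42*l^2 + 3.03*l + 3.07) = 1.18*l^2 - 3.2*l - 1.81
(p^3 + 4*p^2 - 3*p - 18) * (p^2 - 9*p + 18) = p^5 - 5*p^4 - 21*p^3 + 81*p^2 + 108*p - 324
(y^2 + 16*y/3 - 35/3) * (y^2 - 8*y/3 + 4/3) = y^4 + 8*y^3/3 - 221*y^2/9 + 344*y/9 - 140/9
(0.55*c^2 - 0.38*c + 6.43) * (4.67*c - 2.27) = 2.5685*c^3 - 3.0231*c^2 + 30.8907*c - 14.5961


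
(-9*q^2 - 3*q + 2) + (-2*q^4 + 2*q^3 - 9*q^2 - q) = -2*q^4 + 2*q^3 - 18*q^2 - 4*q + 2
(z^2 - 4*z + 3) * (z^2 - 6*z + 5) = z^4 - 10*z^3 + 32*z^2 - 38*z + 15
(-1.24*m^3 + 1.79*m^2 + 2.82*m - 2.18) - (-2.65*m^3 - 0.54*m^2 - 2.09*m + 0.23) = 1.41*m^3 + 2.33*m^2 + 4.91*m - 2.41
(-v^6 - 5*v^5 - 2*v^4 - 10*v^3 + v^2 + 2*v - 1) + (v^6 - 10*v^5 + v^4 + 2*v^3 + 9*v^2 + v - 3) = -15*v^5 - v^4 - 8*v^3 + 10*v^2 + 3*v - 4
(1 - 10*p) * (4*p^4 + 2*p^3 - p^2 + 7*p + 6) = -40*p^5 - 16*p^4 + 12*p^3 - 71*p^2 - 53*p + 6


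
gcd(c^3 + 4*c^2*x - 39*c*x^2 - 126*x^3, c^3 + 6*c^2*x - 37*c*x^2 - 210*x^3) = -c^2 - c*x + 42*x^2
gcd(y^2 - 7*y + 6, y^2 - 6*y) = y - 6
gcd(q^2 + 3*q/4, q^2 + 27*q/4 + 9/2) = q + 3/4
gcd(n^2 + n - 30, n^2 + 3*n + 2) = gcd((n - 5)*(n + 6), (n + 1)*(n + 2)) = 1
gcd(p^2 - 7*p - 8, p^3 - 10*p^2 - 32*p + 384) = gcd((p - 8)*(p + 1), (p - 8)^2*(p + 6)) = p - 8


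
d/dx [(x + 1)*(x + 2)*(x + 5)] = 3*x^2 + 16*x + 17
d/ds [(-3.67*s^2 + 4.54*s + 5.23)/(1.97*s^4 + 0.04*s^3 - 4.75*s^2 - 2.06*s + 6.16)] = (14.4598*s^5 - 26.6846*s^4 - 41.5756*s^3 + 28.4976*s^2 + 4.4706*s + 38.7402)/(3.8809*s^8 + 0.1576*s^7 - 18.7134*s^6 - 8.4964*s^5 + 46.6681*s^4 + 20.0628*s^3 - 54.2764*s^2 - 25.3792*s + 37.9456)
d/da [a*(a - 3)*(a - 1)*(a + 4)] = 4*a^3 - 26*a + 12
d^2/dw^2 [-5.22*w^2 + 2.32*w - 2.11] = -10.4400000000000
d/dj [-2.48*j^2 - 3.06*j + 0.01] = -4.96*j - 3.06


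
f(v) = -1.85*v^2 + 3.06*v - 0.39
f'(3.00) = -8.04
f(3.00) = -7.86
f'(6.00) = -19.14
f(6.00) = -48.63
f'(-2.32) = 11.64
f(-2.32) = -17.45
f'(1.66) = -3.08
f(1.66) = -0.41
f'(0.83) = -0.01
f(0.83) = 0.88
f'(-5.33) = 22.78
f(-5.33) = -69.26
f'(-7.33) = 30.18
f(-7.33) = -122.22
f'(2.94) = -7.82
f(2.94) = -7.38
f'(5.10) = -15.81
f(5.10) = -32.90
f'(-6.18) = 25.93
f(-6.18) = -89.96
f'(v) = 3.06 - 3.7*v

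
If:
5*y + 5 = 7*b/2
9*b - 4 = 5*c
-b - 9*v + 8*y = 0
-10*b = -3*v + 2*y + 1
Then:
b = -25/148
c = -817/740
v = -433/444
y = -331/296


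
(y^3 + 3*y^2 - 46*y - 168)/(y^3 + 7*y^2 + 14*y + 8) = (y^2 - y - 42)/(y^2 + 3*y + 2)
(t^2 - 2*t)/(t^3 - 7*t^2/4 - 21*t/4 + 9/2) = 4*t*(t - 2)/(4*t^3 - 7*t^2 - 21*t + 18)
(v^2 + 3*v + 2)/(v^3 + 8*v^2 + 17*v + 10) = 1/(v + 5)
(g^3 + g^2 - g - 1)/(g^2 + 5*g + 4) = (g^2 - 1)/(g + 4)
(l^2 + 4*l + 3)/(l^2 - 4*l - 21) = (l + 1)/(l - 7)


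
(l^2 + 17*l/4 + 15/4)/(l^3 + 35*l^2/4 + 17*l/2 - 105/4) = (4*l + 5)/(4*l^2 + 23*l - 35)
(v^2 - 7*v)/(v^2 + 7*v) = (v - 7)/(v + 7)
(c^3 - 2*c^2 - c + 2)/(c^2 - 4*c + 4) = (c^2 - 1)/(c - 2)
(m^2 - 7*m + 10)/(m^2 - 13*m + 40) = (m - 2)/(m - 8)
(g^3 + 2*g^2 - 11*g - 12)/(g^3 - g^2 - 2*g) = (g^2 + g - 12)/(g*(g - 2))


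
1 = 1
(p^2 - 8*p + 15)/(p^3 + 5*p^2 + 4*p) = (p^2 - 8*p + 15)/(p*(p^2 + 5*p + 4))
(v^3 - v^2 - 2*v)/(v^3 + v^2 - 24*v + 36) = v*(v + 1)/(v^2 + 3*v - 18)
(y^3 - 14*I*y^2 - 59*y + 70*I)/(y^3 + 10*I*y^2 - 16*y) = (y^3 - 14*I*y^2 - 59*y + 70*I)/(y*(y^2 + 10*I*y - 16))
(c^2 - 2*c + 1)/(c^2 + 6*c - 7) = (c - 1)/(c + 7)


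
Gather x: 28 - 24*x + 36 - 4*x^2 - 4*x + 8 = -4*x^2 - 28*x + 72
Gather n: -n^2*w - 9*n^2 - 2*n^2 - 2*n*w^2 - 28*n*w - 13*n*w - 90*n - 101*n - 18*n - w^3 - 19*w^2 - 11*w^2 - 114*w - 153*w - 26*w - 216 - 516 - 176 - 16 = n^2*(-w - 11) + n*(-2*w^2 - 41*w - 209) - w^3 - 30*w^2 - 293*w - 924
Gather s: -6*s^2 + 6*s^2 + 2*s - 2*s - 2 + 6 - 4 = 0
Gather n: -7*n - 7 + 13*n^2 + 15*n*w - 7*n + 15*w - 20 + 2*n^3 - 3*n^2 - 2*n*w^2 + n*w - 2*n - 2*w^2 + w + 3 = 2*n^3 + 10*n^2 + n*(-2*w^2 + 16*w - 16) - 2*w^2 + 16*w - 24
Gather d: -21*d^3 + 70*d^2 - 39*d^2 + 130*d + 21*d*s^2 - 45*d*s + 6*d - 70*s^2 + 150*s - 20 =-21*d^3 + 31*d^2 + d*(21*s^2 - 45*s + 136) - 70*s^2 + 150*s - 20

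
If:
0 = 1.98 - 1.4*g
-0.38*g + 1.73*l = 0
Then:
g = 1.41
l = 0.31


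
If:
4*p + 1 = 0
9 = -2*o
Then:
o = -9/2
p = -1/4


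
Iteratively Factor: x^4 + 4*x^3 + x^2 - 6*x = (x + 2)*(x^3 + 2*x^2 - 3*x) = (x - 1)*(x + 2)*(x^2 + 3*x) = (x - 1)*(x + 2)*(x + 3)*(x)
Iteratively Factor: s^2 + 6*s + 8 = (s + 4)*(s + 2)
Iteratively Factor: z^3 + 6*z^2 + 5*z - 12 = (z - 1)*(z^2 + 7*z + 12) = (z - 1)*(z + 3)*(z + 4)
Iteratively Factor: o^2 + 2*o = (o + 2)*(o)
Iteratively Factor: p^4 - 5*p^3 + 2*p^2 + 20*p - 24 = (p - 2)*(p^3 - 3*p^2 - 4*p + 12) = (p - 3)*(p - 2)*(p^2 - 4) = (p - 3)*(p - 2)*(p + 2)*(p - 2)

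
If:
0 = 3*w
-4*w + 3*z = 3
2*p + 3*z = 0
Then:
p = -3/2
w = 0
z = 1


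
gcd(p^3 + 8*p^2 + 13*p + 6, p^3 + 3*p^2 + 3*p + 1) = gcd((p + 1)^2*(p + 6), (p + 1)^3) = p^2 + 2*p + 1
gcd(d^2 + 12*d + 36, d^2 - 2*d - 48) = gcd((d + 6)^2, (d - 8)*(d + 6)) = d + 6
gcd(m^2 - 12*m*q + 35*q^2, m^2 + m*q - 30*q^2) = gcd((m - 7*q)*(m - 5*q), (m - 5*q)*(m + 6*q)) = -m + 5*q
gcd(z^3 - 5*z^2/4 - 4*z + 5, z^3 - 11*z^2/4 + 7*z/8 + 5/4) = z^2 - 13*z/4 + 5/2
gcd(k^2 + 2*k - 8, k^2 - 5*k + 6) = k - 2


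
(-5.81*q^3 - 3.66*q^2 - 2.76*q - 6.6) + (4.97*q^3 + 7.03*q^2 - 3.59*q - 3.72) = -0.84*q^3 + 3.37*q^2 - 6.35*q - 10.32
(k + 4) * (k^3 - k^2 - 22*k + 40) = k^4 + 3*k^3 - 26*k^2 - 48*k + 160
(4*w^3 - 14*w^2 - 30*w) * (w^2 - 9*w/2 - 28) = 4*w^5 - 32*w^4 - 79*w^3 + 527*w^2 + 840*w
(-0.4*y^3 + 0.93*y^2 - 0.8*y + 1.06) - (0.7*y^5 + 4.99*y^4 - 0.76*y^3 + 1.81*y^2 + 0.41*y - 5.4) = -0.7*y^5 - 4.99*y^4 + 0.36*y^3 - 0.88*y^2 - 1.21*y + 6.46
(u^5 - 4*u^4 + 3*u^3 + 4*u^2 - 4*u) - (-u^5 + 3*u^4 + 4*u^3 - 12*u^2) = 2*u^5 - 7*u^4 - u^3 + 16*u^2 - 4*u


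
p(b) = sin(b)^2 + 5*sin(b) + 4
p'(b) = 2*sin(b)*cos(b) + 5*cos(b)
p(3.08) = 4.31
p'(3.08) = -5.11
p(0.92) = 8.61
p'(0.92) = 3.99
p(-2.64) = 1.83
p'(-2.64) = -3.54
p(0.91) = 8.57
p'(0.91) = 4.04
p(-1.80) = 0.08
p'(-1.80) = -0.69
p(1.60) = 10.00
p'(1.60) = -0.20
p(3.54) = 2.21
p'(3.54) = -3.89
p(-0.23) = 2.91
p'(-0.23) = 4.42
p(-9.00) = 2.11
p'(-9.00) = -3.80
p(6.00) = 2.68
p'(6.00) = 4.26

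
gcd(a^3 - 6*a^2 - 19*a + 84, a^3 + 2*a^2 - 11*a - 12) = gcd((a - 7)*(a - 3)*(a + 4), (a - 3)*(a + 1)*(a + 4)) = a^2 + a - 12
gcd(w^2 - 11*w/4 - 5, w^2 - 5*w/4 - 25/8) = w + 5/4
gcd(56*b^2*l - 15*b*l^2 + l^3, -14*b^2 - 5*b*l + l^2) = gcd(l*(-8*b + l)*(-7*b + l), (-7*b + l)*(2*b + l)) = 7*b - l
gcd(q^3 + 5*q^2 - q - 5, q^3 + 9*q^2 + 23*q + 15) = q^2 + 6*q + 5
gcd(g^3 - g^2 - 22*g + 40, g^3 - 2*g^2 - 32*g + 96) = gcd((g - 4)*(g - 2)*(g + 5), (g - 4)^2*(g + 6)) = g - 4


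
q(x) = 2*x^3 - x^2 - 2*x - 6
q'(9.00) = 466.00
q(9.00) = 1353.00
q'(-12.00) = 886.00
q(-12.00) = -3582.00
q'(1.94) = 16.70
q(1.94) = 0.96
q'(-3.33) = 71.19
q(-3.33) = -84.28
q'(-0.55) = 0.92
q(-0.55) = -5.54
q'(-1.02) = 6.28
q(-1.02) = -7.12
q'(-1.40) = 12.56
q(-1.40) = -10.65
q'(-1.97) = 25.23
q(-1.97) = -21.23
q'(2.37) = 26.96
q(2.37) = 10.27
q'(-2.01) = 26.26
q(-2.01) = -22.26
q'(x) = 6*x^2 - 2*x - 2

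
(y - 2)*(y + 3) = y^2 + y - 6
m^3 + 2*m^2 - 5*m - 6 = (m - 2)*(m + 1)*(m + 3)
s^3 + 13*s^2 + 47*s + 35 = (s + 1)*(s + 5)*(s + 7)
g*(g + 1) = g^2 + g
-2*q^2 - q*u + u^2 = (-2*q + u)*(q + u)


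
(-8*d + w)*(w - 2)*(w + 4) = -8*d*w^2 - 16*d*w + 64*d + w^3 + 2*w^2 - 8*w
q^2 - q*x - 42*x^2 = (q - 7*x)*(q + 6*x)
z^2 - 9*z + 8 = (z - 8)*(z - 1)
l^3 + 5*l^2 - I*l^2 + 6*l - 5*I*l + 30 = (l + 5)*(l - 3*I)*(l + 2*I)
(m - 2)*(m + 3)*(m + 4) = m^3 + 5*m^2 - 2*m - 24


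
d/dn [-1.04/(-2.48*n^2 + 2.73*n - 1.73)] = (2.8392 - 5.1584*n)/(2.48*n^2 - 2.73*n + 1.73)^2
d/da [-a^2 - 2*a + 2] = -2*a - 2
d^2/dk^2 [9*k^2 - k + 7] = 18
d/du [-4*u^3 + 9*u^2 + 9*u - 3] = -12*u^2 + 18*u + 9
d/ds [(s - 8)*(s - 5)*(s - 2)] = 3*s^2 - 30*s + 66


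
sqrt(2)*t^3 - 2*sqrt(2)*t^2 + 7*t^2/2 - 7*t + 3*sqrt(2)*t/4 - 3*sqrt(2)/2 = (t - 2)*(t + 3*sqrt(2)/2)*(sqrt(2)*t + 1/2)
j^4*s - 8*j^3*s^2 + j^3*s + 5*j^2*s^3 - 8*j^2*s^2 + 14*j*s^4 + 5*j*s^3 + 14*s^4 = (j - 7*s)*(j - 2*s)*(j + s)*(j*s + s)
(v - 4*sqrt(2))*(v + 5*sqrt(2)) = v^2 + sqrt(2)*v - 40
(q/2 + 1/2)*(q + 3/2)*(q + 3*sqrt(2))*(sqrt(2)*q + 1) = sqrt(2)*q^4/2 + 5*sqrt(2)*q^3/4 + 7*q^3/2 + 9*sqrt(2)*q^2/4 + 35*q^2/4 + 21*q/4 + 15*sqrt(2)*q/4 + 9*sqrt(2)/4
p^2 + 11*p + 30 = (p + 5)*(p + 6)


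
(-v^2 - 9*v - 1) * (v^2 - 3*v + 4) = -v^4 - 6*v^3 + 22*v^2 - 33*v - 4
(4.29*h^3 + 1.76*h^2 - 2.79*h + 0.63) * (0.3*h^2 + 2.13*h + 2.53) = 1.287*h^5 + 9.6657*h^4 + 13.7655*h^3 - 1.3009*h^2 - 5.7168*h + 1.5939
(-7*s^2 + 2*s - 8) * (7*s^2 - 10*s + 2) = -49*s^4 + 84*s^3 - 90*s^2 + 84*s - 16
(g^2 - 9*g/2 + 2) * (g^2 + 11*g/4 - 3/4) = g^4 - 7*g^3/4 - 89*g^2/8 + 71*g/8 - 3/2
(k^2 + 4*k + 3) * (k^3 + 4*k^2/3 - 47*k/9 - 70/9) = k^5 + 16*k^4/3 + 28*k^3/9 - 74*k^2/3 - 421*k/9 - 70/3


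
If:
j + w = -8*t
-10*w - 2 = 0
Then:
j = 1/5 - 8*t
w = -1/5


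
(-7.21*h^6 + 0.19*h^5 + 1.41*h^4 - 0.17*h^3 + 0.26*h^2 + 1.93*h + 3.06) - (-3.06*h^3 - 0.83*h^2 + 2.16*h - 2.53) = -7.21*h^6 + 0.19*h^5 + 1.41*h^4 + 2.89*h^3 + 1.09*h^2 - 0.23*h + 5.59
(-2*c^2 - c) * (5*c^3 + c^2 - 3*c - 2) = -10*c^5 - 7*c^4 + 5*c^3 + 7*c^2 + 2*c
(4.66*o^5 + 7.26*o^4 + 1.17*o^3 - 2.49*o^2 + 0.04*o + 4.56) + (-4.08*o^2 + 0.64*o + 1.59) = 4.66*o^5 + 7.26*o^4 + 1.17*o^3 - 6.57*o^2 + 0.68*o + 6.15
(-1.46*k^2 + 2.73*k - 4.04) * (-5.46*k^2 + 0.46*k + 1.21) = 7.9716*k^4 - 15.5774*k^3 + 21.5476*k^2 + 1.4449*k - 4.8884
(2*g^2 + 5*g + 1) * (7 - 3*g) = -6*g^3 - g^2 + 32*g + 7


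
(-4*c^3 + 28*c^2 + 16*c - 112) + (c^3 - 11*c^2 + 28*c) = -3*c^3 + 17*c^2 + 44*c - 112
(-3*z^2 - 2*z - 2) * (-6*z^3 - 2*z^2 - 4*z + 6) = 18*z^5 + 18*z^4 + 28*z^3 - 6*z^2 - 4*z - 12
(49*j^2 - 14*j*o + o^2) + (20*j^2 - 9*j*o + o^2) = 69*j^2 - 23*j*o + 2*o^2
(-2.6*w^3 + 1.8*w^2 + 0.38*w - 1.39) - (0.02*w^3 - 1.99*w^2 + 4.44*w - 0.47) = -2.62*w^3 + 3.79*w^2 - 4.06*w - 0.92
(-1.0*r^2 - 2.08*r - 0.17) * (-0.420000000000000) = 0.42*r^2 + 0.8736*r + 0.0714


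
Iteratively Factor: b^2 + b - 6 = (b + 3)*(b - 2)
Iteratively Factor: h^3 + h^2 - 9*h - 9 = (h + 1)*(h^2 - 9) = (h + 1)*(h + 3)*(h - 3)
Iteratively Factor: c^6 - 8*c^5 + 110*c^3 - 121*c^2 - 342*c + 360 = (c - 4)*(c^5 - 4*c^4 - 16*c^3 + 46*c^2 + 63*c - 90) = (c - 4)*(c + 3)*(c^4 - 7*c^3 + 5*c^2 + 31*c - 30) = (c - 4)*(c - 3)*(c + 3)*(c^3 - 4*c^2 - 7*c + 10) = (c - 4)*(c - 3)*(c - 1)*(c + 3)*(c^2 - 3*c - 10) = (c - 5)*(c - 4)*(c - 3)*(c - 1)*(c + 3)*(c + 2)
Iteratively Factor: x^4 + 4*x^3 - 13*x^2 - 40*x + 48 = (x + 4)*(x^3 - 13*x + 12) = (x + 4)^2*(x^2 - 4*x + 3) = (x - 1)*(x + 4)^2*(x - 3)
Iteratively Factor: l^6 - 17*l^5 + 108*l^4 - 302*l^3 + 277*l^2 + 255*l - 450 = (l - 5)*(l^5 - 12*l^4 + 48*l^3 - 62*l^2 - 33*l + 90) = (l - 5)^2*(l^4 - 7*l^3 + 13*l^2 + 3*l - 18) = (l - 5)^2*(l + 1)*(l^3 - 8*l^2 + 21*l - 18) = (l - 5)^2*(l - 2)*(l + 1)*(l^2 - 6*l + 9) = (l - 5)^2*(l - 3)*(l - 2)*(l + 1)*(l - 3)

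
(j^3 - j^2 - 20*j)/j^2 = j - 1 - 20/j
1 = 1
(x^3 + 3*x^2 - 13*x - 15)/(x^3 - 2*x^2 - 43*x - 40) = (x - 3)/(x - 8)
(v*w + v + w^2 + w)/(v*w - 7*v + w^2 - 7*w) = (w + 1)/(w - 7)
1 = 1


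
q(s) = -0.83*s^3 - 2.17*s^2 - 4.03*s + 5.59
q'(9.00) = -244.78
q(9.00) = -811.52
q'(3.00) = -39.46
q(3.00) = -48.44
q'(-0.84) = -2.14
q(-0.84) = 7.94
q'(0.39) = -6.10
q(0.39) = 3.64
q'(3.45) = -48.64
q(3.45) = -68.22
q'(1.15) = -12.31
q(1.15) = -3.18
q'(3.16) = -42.61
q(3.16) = -55.00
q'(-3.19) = -15.52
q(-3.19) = 23.31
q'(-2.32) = -7.36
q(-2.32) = 13.62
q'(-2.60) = -9.58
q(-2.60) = 15.99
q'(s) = -2.49*s^2 - 4.34*s - 4.03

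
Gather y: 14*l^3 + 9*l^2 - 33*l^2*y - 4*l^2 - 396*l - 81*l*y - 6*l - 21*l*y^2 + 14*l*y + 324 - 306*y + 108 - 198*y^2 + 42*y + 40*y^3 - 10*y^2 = 14*l^3 + 5*l^2 - 402*l + 40*y^3 + y^2*(-21*l - 208) + y*(-33*l^2 - 67*l - 264) + 432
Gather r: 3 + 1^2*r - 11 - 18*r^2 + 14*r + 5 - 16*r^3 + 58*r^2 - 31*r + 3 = -16*r^3 + 40*r^2 - 16*r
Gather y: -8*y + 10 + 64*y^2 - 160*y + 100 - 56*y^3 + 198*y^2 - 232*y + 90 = -56*y^3 + 262*y^2 - 400*y + 200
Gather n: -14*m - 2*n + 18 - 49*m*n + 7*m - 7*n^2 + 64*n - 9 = -7*m - 7*n^2 + n*(62 - 49*m) + 9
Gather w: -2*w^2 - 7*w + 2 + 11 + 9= -2*w^2 - 7*w + 22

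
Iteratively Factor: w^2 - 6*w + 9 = (w - 3)*(w - 3)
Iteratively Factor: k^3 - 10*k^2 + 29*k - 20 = (k - 4)*(k^2 - 6*k + 5) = (k - 4)*(k - 1)*(k - 5)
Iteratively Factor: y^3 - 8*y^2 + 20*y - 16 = (y - 2)*(y^2 - 6*y + 8) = (y - 2)^2*(y - 4)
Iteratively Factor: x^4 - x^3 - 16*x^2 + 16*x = (x + 4)*(x^3 - 5*x^2 + 4*x) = x*(x + 4)*(x^2 - 5*x + 4) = x*(x - 1)*(x + 4)*(x - 4)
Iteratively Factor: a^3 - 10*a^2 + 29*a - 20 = (a - 4)*(a^2 - 6*a + 5) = (a - 5)*(a - 4)*(a - 1)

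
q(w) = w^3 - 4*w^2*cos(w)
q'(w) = 4*w^2*sin(w) + 3*w^2 - 8*w*cos(w)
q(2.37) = 29.42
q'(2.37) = 46.11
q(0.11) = -0.05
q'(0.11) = -0.83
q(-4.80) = -118.66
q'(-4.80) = 164.29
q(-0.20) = -0.16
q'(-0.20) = 1.66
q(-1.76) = -3.12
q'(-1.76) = -5.52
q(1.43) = 1.78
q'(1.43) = 12.63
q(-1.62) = -3.74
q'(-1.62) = -3.25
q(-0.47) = -0.89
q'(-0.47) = 3.61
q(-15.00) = -2691.28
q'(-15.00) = -1.42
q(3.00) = 62.64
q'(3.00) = 55.84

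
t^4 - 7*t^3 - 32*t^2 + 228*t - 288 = (t - 8)*(t - 3)*(t - 2)*(t + 6)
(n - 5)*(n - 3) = n^2 - 8*n + 15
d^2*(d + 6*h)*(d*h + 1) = d^4*h + 6*d^3*h^2 + d^3 + 6*d^2*h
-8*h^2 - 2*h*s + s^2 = (-4*h + s)*(2*h + s)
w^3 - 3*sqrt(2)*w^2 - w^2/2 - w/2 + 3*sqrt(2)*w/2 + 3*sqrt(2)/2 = (w - 1)*(w + 1/2)*(w - 3*sqrt(2))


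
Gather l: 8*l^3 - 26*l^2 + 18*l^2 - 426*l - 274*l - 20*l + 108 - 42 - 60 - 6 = 8*l^3 - 8*l^2 - 720*l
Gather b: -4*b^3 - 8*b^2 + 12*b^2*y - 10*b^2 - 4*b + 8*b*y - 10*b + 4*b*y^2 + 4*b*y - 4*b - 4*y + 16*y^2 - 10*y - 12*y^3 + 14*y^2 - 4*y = -4*b^3 + b^2*(12*y - 18) + b*(4*y^2 + 12*y - 18) - 12*y^3 + 30*y^2 - 18*y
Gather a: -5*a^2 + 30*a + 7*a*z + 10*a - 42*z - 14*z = -5*a^2 + a*(7*z + 40) - 56*z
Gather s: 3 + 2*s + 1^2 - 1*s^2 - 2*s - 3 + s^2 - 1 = 0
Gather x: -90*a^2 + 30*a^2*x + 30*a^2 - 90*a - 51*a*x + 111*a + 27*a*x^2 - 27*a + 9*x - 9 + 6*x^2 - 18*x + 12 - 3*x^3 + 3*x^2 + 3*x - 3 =-60*a^2 - 6*a - 3*x^3 + x^2*(27*a + 9) + x*(30*a^2 - 51*a - 6)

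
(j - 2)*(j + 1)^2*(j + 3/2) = j^4 + 3*j^3/2 - 3*j^2 - 13*j/2 - 3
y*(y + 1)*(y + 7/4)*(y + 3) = y^4 + 23*y^3/4 + 10*y^2 + 21*y/4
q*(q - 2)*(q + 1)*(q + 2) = q^4 + q^3 - 4*q^2 - 4*q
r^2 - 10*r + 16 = (r - 8)*(r - 2)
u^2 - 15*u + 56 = (u - 8)*(u - 7)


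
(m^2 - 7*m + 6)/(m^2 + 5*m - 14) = (m^2 - 7*m + 6)/(m^2 + 5*m - 14)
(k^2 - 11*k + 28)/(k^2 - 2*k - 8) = (k - 7)/(k + 2)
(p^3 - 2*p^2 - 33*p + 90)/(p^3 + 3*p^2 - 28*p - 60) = (p - 3)/(p + 2)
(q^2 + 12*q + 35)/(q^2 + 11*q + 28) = (q + 5)/(q + 4)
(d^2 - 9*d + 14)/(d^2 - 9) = (d^2 - 9*d + 14)/(d^2 - 9)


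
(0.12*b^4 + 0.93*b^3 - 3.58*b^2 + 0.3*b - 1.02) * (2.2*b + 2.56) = 0.264*b^5 + 2.3532*b^4 - 5.4952*b^3 - 8.5048*b^2 - 1.476*b - 2.6112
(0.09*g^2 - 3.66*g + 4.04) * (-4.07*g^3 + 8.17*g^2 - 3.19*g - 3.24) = -0.3663*g^5 + 15.6315*g^4 - 46.6321*g^3 + 44.3906*g^2 - 1.0292*g - 13.0896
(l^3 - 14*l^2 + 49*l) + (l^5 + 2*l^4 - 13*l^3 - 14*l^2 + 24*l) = l^5 + 2*l^4 - 12*l^3 - 28*l^2 + 73*l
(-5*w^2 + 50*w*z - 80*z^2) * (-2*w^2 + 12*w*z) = 10*w^4 - 160*w^3*z + 760*w^2*z^2 - 960*w*z^3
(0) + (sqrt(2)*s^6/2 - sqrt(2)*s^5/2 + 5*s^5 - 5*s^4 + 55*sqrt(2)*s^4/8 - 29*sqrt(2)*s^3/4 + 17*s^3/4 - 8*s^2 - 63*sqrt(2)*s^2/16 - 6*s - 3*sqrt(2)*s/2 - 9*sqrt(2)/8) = sqrt(2)*s^6/2 - sqrt(2)*s^5/2 + 5*s^5 - 5*s^4 + 55*sqrt(2)*s^4/8 - 29*sqrt(2)*s^3/4 + 17*s^3/4 - 8*s^2 - 63*sqrt(2)*s^2/16 - 6*s - 3*sqrt(2)*s/2 - 9*sqrt(2)/8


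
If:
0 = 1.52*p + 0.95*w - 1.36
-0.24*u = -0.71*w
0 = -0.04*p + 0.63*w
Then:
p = 0.86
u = 0.16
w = 0.05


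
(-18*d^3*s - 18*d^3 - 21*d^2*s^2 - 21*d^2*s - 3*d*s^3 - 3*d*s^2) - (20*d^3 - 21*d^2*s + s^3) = -18*d^3*s - 38*d^3 - 21*d^2*s^2 - 3*d*s^3 - 3*d*s^2 - s^3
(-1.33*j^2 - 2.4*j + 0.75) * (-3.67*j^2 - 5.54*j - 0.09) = 4.8811*j^4 + 16.1762*j^3 + 10.6632*j^2 - 3.939*j - 0.0675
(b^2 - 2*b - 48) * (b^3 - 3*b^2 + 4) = b^5 - 5*b^4 - 42*b^3 + 148*b^2 - 8*b - 192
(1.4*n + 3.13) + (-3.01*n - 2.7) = 0.43 - 1.61*n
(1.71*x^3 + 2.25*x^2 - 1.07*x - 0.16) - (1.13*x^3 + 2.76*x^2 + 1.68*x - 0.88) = 0.58*x^3 - 0.51*x^2 - 2.75*x + 0.72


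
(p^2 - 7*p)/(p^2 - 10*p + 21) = p/(p - 3)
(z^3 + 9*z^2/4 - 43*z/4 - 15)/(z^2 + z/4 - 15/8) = 2*(4*z^3 + 9*z^2 - 43*z - 60)/(8*z^2 + 2*z - 15)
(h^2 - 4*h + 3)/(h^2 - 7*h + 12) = (h - 1)/(h - 4)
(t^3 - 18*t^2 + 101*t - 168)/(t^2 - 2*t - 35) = (t^2 - 11*t + 24)/(t + 5)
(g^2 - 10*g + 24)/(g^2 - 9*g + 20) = (g - 6)/(g - 5)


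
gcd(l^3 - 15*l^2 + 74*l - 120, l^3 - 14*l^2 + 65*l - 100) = l^2 - 9*l + 20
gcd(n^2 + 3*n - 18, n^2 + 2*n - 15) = n - 3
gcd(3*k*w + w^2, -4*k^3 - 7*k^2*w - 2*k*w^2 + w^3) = 1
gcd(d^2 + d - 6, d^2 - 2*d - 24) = 1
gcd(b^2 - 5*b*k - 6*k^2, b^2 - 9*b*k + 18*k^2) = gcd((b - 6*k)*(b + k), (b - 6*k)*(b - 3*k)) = b - 6*k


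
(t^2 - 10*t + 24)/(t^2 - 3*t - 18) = (t - 4)/(t + 3)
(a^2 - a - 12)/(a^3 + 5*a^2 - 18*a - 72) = 1/(a + 6)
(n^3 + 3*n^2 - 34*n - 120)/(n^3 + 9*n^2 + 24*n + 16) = (n^2 - n - 30)/(n^2 + 5*n + 4)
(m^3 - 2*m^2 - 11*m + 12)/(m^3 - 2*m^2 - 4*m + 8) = (m^3 - 2*m^2 - 11*m + 12)/(m^3 - 2*m^2 - 4*m + 8)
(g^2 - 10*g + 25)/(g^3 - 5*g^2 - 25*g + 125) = 1/(g + 5)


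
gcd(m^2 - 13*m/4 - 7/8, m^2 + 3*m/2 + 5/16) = m + 1/4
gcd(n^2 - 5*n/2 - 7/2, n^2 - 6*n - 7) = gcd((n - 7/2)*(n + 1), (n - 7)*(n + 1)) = n + 1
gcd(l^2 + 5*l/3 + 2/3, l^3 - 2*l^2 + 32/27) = l + 2/3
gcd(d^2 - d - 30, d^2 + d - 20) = d + 5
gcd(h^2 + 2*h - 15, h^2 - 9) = h - 3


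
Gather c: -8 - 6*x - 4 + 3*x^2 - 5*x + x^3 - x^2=x^3 + 2*x^2 - 11*x - 12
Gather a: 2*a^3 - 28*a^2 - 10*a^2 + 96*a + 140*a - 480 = 2*a^3 - 38*a^2 + 236*a - 480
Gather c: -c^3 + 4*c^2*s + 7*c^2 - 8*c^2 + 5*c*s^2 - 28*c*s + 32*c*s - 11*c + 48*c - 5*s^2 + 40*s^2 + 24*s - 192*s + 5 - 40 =-c^3 + c^2*(4*s - 1) + c*(5*s^2 + 4*s + 37) + 35*s^2 - 168*s - 35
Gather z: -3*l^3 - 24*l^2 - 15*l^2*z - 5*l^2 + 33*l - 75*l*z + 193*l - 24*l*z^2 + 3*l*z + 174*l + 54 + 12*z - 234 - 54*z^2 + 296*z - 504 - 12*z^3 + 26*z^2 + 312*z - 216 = -3*l^3 - 29*l^2 + 400*l - 12*z^3 + z^2*(-24*l - 28) + z*(-15*l^2 - 72*l + 620) - 900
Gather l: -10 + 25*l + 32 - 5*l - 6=20*l + 16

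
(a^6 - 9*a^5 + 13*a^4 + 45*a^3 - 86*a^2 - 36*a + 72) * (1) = a^6 - 9*a^5 + 13*a^4 + 45*a^3 - 86*a^2 - 36*a + 72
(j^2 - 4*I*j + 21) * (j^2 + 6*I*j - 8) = j^4 + 2*I*j^3 + 37*j^2 + 158*I*j - 168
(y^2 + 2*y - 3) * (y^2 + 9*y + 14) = y^4 + 11*y^3 + 29*y^2 + y - 42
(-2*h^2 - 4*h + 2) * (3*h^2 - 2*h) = -6*h^4 - 8*h^3 + 14*h^2 - 4*h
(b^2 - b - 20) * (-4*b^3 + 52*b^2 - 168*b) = -4*b^5 + 56*b^4 - 140*b^3 - 872*b^2 + 3360*b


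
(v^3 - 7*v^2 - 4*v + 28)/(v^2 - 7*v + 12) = (v^3 - 7*v^2 - 4*v + 28)/(v^2 - 7*v + 12)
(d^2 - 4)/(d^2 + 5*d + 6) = (d - 2)/(d + 3)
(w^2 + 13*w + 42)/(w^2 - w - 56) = (w + 6)/(w - 8)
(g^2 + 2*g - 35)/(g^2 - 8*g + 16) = (g^2 + 2*g - 35)/(g^2 - 8*g + 16)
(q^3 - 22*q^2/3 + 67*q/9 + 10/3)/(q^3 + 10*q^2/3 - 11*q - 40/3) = (9*q^3 - 66*q^2 + 67*q + 30)/(3*(3*q^3 + 10*q^2 - 33*q - 40))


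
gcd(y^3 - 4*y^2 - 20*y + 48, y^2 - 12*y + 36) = y - 6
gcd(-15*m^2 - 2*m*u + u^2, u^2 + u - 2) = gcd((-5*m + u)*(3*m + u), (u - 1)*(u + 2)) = 1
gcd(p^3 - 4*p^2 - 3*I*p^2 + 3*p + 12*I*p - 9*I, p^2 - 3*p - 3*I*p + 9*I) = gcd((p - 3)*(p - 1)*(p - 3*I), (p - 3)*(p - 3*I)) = p^2 + p*(-3 - 3*I) + 9*I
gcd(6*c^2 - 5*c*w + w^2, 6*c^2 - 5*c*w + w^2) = 6*c^2 - 5*c*w + w^2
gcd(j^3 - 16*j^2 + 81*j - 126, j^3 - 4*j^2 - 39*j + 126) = j^2 - 10*j + 21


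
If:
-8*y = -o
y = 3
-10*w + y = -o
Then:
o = 24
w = 27/10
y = 3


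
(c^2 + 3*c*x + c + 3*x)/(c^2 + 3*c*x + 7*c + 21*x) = (c + 1)/(c + 7)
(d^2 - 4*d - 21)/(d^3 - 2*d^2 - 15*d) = (d - 7)/(d*(d - 5))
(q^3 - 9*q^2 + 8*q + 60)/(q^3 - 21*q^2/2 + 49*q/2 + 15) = 2*(q + 2)/(2*q + 1)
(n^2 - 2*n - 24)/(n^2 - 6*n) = (n + 4)/n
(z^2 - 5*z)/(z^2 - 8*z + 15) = z/(z - 3)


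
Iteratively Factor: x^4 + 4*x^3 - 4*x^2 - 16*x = (x - 2)*(x^3 + 6*x^2 + 8*x) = (x - 2)*(x + 2)*(x^2 + 4*x) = x*(x - 2)*(x + 2)*(x + 4)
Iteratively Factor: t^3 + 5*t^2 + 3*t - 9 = (t + 3)*(t^2 + 2*t - 3) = (t + 3)^2*(t - 1)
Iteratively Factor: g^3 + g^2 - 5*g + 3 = (g - 1)*(g^2 + 2*g - 3) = (g - 1)^2*(g + 3)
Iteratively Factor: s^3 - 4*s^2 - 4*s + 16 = (s + 2)*(s^2 - 6*s + 8) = (s - 2)*(s + 2)*(s - 4)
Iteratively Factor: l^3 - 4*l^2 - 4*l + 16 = (l - 2)*(l^2 - 2*l - 8) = (l - 2)*(l + 2)*(l - 4)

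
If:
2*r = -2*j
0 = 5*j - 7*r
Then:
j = 0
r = 0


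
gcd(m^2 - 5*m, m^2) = m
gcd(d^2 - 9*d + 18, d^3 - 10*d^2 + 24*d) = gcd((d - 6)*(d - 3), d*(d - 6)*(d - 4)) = d - 6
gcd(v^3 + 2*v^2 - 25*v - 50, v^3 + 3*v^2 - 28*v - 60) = v^2 - 3*v - 10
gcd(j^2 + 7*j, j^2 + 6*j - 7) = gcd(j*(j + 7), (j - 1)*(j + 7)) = j + 7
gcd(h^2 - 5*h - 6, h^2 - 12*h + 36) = h - 6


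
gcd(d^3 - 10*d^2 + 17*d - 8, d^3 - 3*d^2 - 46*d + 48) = d^2 - 9*d + 8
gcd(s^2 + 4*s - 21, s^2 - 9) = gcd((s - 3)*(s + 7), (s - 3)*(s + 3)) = s - 3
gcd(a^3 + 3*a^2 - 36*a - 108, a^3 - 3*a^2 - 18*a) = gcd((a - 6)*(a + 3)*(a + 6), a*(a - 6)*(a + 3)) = a^2 - 3*a - 18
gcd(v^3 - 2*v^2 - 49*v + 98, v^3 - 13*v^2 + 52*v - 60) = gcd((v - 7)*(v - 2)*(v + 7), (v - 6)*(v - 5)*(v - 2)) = v - 2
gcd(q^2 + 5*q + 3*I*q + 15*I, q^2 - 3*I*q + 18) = q + 3*I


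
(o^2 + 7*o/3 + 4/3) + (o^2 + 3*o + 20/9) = 2*o^2 + 16*o/3 + 32/9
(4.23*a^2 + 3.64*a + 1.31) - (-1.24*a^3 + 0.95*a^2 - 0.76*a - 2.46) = 1.24*a^3 + 3.28*a^2 + 4.4*a + 3.77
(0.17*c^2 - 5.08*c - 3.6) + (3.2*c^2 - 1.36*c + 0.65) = 3.37*c^2 - 6.44*c - 2.95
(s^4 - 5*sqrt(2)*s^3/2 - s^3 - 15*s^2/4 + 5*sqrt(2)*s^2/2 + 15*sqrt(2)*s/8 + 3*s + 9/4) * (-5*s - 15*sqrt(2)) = -5*s^5 - 5*sqrt(2)*s^4/2 + 5*s^4 + 5*sqrt(2)*s^3/2 + 375*s^3/4 - 90*s^2 + 375*sqrt(2)*s^2/8 - 135*s/2 - 45*sqrt(2)*s - 135*sqrt(2)/4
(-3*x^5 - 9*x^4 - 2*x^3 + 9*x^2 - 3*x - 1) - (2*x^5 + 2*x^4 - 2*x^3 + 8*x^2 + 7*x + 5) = -5*x^5 - 11*x^4 + x^2 - 10*x - 6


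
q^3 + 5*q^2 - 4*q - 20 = (q - 2)*(q + 2)*(q + 5)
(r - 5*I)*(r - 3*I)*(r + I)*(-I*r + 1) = -I*r^4 - 6*r^3 - 22*r - 15*I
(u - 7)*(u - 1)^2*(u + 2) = u^4 - 7*u^3 - 3*u^2 + 23*u - 14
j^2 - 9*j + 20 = (j - 5)*(j - 4)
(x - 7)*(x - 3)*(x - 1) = x^3 - 11*x^2 + 31*x - 21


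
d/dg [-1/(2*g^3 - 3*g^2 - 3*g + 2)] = 3*(2*g^2 - 2*g - 1)/(2*g^3 - 3*g^2 - 3*g + 2)^2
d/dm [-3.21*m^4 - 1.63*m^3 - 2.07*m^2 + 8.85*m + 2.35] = -12.84*m^3 - 4.89*m^2 - 4.14*m + 8.85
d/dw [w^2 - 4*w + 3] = 2*w - 4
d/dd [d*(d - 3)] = 2*d - 3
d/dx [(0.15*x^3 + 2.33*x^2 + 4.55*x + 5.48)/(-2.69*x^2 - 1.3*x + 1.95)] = (-0.4035*x^4 - 0.389999999999999*x^3 + 10.088*x^2 + 38.5694*x + 15.9965)/(7.2361*x^4 + 6.994*x^3 - 8.801*x^2 - 5.07*x + 3.8025)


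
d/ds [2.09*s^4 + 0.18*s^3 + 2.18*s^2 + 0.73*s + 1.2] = 8.36*s^3 + 0.54*s^2 + 4.36*s + 0.73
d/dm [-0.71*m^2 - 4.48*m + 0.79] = -1.42*m - 4.48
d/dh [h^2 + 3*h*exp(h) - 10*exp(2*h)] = 3*h*exp(h) + 2*h - 20*exp(2*h) + 3*exp(h)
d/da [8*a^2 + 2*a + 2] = 16*a + 2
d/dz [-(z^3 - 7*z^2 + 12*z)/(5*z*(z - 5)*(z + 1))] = (-3*z^2 + 34*z - 83)/(5*(z^4 - 8*z^3 + 6*z^2 + 40*z + 25))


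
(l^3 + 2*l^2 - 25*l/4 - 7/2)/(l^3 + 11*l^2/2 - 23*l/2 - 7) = (l + 7/2)/(l + 7)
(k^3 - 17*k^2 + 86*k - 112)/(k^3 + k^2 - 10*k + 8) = (k^2 - 15*k + 56)/(k^2 + 3*k - 4)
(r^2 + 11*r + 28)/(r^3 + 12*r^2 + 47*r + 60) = (r + 7)/(r^2 + 8*r + 15)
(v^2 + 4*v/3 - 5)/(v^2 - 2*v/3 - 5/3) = (v + 3)/(v + 1)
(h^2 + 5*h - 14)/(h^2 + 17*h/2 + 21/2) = 2*(h - 2)/(2*h + 3)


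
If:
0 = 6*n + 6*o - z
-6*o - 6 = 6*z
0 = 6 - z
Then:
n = 8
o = -7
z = 6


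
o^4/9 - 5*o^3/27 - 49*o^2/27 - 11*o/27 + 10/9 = (o/3 + 1/3)*(o/3 + 1)*(o - 5)*(o - 2/3)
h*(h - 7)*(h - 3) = h^3 - 10*h^2 + 21*h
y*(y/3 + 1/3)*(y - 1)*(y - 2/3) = y^4/3 - 2*y^3/9 - y^2/3 + 2*y/9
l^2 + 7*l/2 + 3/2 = (l + 1/2)*(l + 3)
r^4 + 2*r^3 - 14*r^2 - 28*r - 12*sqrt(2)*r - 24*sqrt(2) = (r + 2)*(r - 3*sqrt(2))*(r + sqrt(2))*(r + 2*sqrt(2))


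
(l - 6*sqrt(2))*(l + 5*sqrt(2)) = l^2 - sqrt(2)*l - 60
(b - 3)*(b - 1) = b^2 - 4*b + 3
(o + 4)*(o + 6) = o^2 + 10*o + 24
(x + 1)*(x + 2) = x^2 + 3*x + 2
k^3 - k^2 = k^2*(k - 1)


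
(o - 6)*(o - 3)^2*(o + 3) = o^4 - 9*o^3 + 9*o^2 + 81*o - 162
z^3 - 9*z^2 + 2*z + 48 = (z - 8)*(z - 3)*(z + 2)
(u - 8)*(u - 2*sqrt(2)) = u^2 - 8*u - 2*sqrt(2)*u + 16*sqrt(2)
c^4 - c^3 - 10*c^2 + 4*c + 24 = (c - 3)*(c - 2)*(c + 2)^2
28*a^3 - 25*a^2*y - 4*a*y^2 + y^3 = (-7*a + y)*(-a + y)*(4*a + y)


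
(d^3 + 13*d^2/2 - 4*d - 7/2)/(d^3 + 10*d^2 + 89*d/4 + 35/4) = 2*(d - 1)/(2*d + 5)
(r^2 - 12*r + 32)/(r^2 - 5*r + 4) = (r - 8)/(r - 1)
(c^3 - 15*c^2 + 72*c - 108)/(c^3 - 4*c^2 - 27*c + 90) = (c - 6)/(c + 5)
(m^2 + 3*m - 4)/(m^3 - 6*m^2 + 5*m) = (m + 4)/(m*(m - 5))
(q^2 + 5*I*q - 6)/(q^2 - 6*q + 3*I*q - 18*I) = (q + 2*I)/(q - 6)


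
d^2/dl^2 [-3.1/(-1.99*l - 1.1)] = 24.55262/(1.99*l + 1.1)^3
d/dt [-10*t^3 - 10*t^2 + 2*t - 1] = -30*t^2 - 20*t + 2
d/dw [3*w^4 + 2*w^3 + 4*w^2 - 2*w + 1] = 12*w^3 + 6*w^2 + 8*w - 2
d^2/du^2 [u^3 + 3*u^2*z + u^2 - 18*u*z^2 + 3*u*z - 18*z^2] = 6*u + 6*z + 2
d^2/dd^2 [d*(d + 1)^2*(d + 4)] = 12*d^2 + 36*d + 18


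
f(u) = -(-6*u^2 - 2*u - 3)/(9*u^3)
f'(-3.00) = -0.07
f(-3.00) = -0.21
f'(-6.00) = -0.02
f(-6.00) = -0.11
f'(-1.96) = -0.18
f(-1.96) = -0.33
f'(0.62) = -10.37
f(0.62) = 3.05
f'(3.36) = -0.08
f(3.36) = 0.23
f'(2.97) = -0.11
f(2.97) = 0.26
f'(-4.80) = -0.03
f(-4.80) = -0.13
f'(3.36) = -0.08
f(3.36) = 0.23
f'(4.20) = -0.05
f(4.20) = 0.18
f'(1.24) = -1.09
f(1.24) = 0.86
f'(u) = -(-12*u - 2)/(9*u^3) + (-6*u^2 - 2*u - 3)/(3*u^4) = (-6*u^2 - 4*u - 9)/(9*u^4)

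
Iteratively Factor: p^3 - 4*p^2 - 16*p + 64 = (p - 4)*(p^2 - 16) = (p - 4)*(p + 4)*(p - 4)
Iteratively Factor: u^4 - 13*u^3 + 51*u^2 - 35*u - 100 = (u + 1)*(u^3 - 14*u^2 + 65*u - 100) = (u - 5)*(u + 1)*(u^2 - 9*u + 20) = (u - 5)^2*(u + 1)*(u - 4)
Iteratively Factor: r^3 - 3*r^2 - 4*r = (r + 1)*(r^2 - 4*r) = (r - 4)*(r + 1)*(r)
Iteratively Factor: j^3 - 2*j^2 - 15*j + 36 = (j - 3)*(j^2 + j - 12) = (j - 3)^2*(j + 4)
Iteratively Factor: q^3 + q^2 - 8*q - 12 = (q + 2)*(q^2 - q - 6) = (q + 2)^2*(q - 3)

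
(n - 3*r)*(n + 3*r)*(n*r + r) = n^3*r + n^2*r - 9*n*r^3 - 9*r^3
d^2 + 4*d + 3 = (d + 1)*(d + 3)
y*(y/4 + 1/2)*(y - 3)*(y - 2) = y^4/4 - 3*y^3/4 - y^2 + 3*y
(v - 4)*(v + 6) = v^2 + 2*v - 24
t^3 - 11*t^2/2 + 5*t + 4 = (t - 4)*(t - 2)*(t + 1/2)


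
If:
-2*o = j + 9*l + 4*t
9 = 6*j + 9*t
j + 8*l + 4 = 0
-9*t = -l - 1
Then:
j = 68/47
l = -32/47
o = 320/141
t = 5/141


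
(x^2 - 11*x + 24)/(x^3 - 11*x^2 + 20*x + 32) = (x - 3)/(x^2 - 3*x - 4)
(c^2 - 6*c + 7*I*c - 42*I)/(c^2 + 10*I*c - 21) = (c - 6)/(c + 3*I)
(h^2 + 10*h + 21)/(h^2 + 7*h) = (h + 3)/h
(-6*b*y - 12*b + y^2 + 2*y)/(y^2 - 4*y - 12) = (-6*b + y)/(y - 6)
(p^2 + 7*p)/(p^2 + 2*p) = (p + 7)/(p + 2)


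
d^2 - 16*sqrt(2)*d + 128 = (d - 8*sqrt(2))^2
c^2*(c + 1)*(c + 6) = c^4 + 7*c^3 + 6*c^2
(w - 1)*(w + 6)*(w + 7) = w^3 + 12*w^2 + 29*w - 42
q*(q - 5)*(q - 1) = q^3 - 6*q^2 + 5*q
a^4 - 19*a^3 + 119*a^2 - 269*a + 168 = (a - 8)*(a - 7)*(a - 3)*(a - 1)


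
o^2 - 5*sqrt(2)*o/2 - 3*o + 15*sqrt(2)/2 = (o - 3)*(o - 5*sqrt(2)/2)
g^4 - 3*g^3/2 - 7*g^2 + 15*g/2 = g*(g - 3)*(g - 1)*(g + 5/2)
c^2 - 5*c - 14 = (c - 7)*(c + 2)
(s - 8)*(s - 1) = s^2 - 9*s + 8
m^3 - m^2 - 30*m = m*(m - 6)*(m + 5)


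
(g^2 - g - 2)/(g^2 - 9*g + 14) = (g + 1)/(g - 7)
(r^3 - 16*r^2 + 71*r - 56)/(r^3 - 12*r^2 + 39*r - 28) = (r - 8)/(r - 4)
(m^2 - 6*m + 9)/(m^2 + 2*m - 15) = (m - 3)/(m + 5)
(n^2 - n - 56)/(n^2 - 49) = (n - 8)/(n - 7)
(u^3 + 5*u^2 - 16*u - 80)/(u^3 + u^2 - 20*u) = (u + 4)/u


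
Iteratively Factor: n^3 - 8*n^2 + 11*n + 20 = (n - 5)*(n^2 - 3*n - 4) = (n - 5)*(n - 4)*(n + 1)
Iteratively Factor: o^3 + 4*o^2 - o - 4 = (o + 1)*(o^2 + 3*o - 4) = (o + 1)*(o + 4)*(o - 1)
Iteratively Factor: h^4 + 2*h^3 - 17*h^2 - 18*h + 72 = (h - 3)*(h^3 + 5*h^2 - 2*h - 24) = (h - 3)*(h + 3)*(h^2 + 2*h - 8) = (h - 3)*(h - 2)*(h + 3)*(h + 4)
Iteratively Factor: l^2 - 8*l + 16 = (l - 4)*(l - 4)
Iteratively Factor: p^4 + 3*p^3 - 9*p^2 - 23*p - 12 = (p - 3)*(p^3 + 6*p^2 + 9*p + 4) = (p - 3)*(p + 1)*(p^2 + 5*p + 4) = (p - 3)*(p + 1)^2*(p + 4)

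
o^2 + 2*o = o*(o + 2)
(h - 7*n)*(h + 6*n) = h^2 - h*n - 42*n^2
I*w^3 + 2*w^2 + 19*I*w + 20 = (w - 5*I)*(w + 4*I)*(I*w + 1)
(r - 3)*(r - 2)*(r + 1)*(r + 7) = r^4 + 3*r^3 - 27*r^2 + 13*r + 42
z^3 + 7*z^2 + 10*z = z*(z + 2)*(z + 5)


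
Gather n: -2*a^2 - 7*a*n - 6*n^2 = -2*a^2 - 7*a*n - 6*n^2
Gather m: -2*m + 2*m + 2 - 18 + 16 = 0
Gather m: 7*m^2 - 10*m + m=7*m^2 - 9*m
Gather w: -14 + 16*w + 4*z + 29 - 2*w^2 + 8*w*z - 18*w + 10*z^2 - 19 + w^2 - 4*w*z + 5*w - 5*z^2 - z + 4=-w^2 + w*(4*z + 3) + 5*z^2 + 3*z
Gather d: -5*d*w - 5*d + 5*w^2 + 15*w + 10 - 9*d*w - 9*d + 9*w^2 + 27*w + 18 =d*(-14*w - 14) + 14*w^2 + 42*w + 28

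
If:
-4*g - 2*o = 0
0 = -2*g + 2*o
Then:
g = 0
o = 0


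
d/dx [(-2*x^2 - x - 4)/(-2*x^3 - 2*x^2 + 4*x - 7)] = (-4*x^4 - 4*x^3 - 34*x^2 + 12*x + 23)/(4*x^6 + 8*x^5 - 12*x^4 + 12*x^3 + 44*x^2 - 56*x + 49)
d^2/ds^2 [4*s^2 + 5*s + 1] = 8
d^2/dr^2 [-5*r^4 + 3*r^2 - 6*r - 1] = 6 - 60*r^2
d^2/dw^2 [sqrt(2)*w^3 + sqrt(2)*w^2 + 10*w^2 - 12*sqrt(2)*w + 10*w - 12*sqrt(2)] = 6*sqrt(2)*w + 2*sqrt(2) + 20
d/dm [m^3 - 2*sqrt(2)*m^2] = m*(3*m - 4*sqrt(2))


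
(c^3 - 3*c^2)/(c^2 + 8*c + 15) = c^2*(c - 3)/(c^2 + 8*c + 15)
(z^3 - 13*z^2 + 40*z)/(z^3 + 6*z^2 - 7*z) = (z^2 - 13*z + 40)/(z^2 + 6*z - 7)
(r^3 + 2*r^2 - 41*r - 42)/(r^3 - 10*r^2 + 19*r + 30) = (r + 7)/(r - 5)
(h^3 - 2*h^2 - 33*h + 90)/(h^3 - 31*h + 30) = (h - 3)/(h - 1)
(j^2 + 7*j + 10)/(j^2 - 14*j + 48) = (j^2 + 7*j + 10)/(j^2 - 14*j + 48)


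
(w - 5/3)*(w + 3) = w^2 + 4*w/3 - 5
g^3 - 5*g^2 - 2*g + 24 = (g - 4)*(g - 3)*(g + 2)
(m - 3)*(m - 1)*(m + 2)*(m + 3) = m^4 + m^3 - 11*m^2 - 9*m + 18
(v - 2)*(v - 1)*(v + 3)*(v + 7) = v^4 + 7*v^3 - 7*v^2 - 43*v + 42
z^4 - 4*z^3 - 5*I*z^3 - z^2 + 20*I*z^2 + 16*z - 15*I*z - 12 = (z - 3)*(z - 1)*(z - 4*I)*(z - I)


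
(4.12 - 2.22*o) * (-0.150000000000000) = 0.333*o - 0.618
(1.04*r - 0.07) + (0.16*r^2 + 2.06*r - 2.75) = 0.16*r^2 + 3.1*r - 2.82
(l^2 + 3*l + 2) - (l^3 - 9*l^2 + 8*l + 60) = -l^3 + 10*l^2 - 5*l - 58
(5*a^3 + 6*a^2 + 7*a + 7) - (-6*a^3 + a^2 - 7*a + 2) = 11*a^3 + 5*a^2 + 14*a + 5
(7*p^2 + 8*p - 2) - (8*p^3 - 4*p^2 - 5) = -8*p^3 + 11*p^2 + 8*p + 3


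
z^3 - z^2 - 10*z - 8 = (z - 4)*(z + 1)*(z + 2)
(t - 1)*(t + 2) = t^2 + t - 2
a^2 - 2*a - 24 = (a - 6)*(a + 4)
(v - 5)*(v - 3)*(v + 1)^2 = v^4 - 6*v^3 + 22*v + 15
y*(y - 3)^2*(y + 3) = y^4 - 3*y^3 - 9*y^2 + 27*y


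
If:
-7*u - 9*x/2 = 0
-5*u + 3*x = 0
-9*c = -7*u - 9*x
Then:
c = 0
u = 0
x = 0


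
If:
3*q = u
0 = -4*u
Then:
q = 0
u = 0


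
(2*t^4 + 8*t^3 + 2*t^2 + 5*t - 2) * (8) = 16*t^4 + 64*t^3 + 16*t^2 + 40*t - 16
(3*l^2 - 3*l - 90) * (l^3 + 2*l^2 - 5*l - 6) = 3*l^5 + 3*l^4 - 111*l^3 - 183*l^2 + 468*l + 540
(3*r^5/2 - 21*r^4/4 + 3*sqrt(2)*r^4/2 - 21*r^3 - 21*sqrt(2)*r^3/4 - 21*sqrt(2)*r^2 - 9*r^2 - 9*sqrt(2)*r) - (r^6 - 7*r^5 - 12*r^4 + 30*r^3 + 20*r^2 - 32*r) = -r^6 + 17*r^5/2 + 3*sqrt(2)*r^4/2 + 27*r^4/4 - 51*r^3 - 21*sqrt(2)*r^3/4 - 21*sqrt(2)*r^2 - 29*r^2 - 9*sqrt(2)*r + 32*r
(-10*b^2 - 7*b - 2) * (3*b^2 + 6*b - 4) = -30*b^4 - 81*b^3 - 8*b^2 + 16*b + 8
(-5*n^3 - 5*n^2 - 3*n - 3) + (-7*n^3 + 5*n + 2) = -12*n^3 - 5*n^2 + 2*n - 1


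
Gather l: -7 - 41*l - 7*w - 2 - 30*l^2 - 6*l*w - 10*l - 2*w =-30*l^2 + l*(-6*w - 51) - 9*w - 9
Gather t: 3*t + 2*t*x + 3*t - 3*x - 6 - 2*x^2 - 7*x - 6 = t*(2*x + 6) - 2*x^2 - 10*x - 12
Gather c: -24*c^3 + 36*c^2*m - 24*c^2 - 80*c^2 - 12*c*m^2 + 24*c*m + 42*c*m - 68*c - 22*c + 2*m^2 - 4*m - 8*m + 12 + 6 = -24*c^3 + c^2*(36*m - 104) + c*(-12*m^2 + 66*m - 90) + 2*m^2 - 12*m + 18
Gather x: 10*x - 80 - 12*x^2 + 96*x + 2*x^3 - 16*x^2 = 2*x^3 - 28*x^2 + 106*x - 80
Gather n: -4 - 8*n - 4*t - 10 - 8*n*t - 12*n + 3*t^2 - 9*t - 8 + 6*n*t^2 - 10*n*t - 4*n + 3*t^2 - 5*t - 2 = n*(6*t^2 - 18*t - 24) + 6*t^2 - 18*t - 24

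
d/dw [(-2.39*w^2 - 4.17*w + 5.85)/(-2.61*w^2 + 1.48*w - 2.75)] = (-14.4209*w^2 + 43.682*w + 2.8095)/(6.8121*w^4 - 7.7256*w^3 + 16.5454*w^2 - 8.14*w + 7.5625)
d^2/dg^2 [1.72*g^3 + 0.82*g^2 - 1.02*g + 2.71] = 10.32*g + 1.64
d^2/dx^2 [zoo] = 0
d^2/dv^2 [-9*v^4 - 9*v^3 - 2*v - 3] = 54*v*(-2*v - 1)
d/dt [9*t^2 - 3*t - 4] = 18*t - 3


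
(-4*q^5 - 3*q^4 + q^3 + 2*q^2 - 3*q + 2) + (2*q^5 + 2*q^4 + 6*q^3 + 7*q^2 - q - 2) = -2*q^5 - q^4 + 7*q^3 + 9*q^2 - 4*q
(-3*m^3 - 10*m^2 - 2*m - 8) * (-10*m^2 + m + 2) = 30*m^5 + 97*m^4 + 4*m^3 + 58*m^2 - 12*m - 16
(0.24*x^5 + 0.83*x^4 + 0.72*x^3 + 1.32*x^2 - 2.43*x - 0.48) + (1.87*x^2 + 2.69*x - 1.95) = 0.24*x^5 + 0.83*x^4 + 0.72*x^3 + 3.19*x^2 + 0.26*x - 2.43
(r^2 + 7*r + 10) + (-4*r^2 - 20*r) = -3*r^2 - 13*r + 10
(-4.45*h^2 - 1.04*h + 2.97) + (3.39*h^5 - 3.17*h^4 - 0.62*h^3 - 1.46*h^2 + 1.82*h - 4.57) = 3.39*h^5 - 3.17*h^4 - 0.62*h^3 - 5.91*h^2 + 0.78*h - 1.6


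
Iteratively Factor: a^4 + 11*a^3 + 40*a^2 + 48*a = (a)*(a^3 + 11*a^2 + 40*a + 48) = a*(a + 4)*(a^2 + 7*a + 12) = a*(a + 4)^2*(a + 3)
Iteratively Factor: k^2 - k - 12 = (k + 3)*(k - 4)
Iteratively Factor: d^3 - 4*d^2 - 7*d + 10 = (d - 5)*(d^2 + d - 2) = (d - 5)*(d + 2)*(d - 1)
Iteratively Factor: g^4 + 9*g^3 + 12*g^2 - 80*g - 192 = (g - 3)*(g^3 + 12*g^2 + 48*g + 64) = (g - 3)*(g + 4)*(g^2 + 8*g + 16) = (g - 3)*(g + 4)^2*(g + 4)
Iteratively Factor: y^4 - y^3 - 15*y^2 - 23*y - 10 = (y + 1)*(y^3 - 2*y^2 - 13*y - 10) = (y + 1)^2*(y^2 - 3*y - 10) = (y + 1)^2*(y + 2)*(y - 5)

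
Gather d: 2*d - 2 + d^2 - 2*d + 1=d^2 - 1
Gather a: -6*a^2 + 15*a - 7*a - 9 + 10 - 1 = -6*a^2 + 8*a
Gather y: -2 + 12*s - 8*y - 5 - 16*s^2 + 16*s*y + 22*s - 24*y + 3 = -16*s^2 + 34*s + y*(16*s - 32) - 4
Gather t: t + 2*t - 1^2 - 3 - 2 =3*t - 6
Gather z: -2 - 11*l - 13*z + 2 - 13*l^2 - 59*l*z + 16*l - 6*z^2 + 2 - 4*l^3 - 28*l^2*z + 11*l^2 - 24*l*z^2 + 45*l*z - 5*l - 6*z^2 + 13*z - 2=-4*l^3 - 2*l^2 + z^2*(-24*l - 12) + z*(-28*l^2 - 14*l)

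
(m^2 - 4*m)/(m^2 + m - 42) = m*(m - 4)/(m^2 + m - 42)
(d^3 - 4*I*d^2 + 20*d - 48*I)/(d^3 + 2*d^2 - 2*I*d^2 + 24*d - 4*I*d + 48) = (d - 2*I)/(d + 2)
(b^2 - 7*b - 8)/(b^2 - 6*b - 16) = (b + 1)/(b + 2)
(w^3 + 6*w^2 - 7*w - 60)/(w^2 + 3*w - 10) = (w^2 + w - 12)/(w - 2)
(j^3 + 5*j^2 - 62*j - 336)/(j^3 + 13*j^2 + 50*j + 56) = (j^2 - 2*j - 48)/(j^2 + 6*j + 8)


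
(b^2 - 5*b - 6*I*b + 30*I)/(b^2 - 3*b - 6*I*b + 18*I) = (b - 5)/(b - 3)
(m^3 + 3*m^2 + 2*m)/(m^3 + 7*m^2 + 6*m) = (m + 2)/(m + 6)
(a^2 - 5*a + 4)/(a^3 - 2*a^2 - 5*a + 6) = (a - 4)/(a^2 - a - 6)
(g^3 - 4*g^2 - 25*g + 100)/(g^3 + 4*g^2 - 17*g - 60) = (g - 5)/(g + 3)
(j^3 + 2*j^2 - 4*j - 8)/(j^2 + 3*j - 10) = (j^2 + 4*j + 4)/(j + 5)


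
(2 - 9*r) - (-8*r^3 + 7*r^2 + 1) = 8*r^3 - 7*r^2 - 9*r + 1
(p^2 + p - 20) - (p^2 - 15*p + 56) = 16*p - 76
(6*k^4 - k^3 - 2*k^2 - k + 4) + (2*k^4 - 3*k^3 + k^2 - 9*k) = 8*k^4 - 4*k^3 - k^2 - 10*k + 4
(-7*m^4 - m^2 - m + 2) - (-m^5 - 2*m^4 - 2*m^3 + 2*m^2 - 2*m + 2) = m^5 - 5*m^4 + 2*m^3 - 3*m^2 + m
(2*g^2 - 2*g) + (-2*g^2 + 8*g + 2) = 6*g + 2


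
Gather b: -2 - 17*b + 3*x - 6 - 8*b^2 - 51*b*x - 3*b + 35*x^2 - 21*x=-8*b^2 + b*(-51*x - 20) + 35*x^2 - 18*x - 8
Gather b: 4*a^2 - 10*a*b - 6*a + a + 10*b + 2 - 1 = 4*a^2 - 5*a + b*(10 - 10*a) + 1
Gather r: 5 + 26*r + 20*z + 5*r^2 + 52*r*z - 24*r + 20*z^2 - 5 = 5*r^2 + r*(52*z + 2) + 20*z^2 + 20*z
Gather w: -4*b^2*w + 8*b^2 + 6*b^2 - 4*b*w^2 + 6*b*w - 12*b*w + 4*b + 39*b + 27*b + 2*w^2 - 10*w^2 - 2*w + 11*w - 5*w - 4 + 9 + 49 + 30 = 14*b^2 + 70*b + w^2*(-4*b - 8) + w*(-4*b^2 - 6*b + 4) + 84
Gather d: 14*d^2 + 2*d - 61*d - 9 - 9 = 14*d^2 - 59*d - 18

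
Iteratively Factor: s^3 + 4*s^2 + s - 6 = (s + 3)*(s^2 + s - 2) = (s + 2)*(s + 3)*(s - 1)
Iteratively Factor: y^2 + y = (y)*(y + 1)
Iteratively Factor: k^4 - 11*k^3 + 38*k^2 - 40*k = (k - 4)*(k^3 - 7*k^2 + 10*k) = k*(k - 4)*(k^2 - 7*k + 10) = k*(k - 5)*(k - 4)*(k - 2)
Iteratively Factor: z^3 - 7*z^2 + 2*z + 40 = (z - 4)*(z^2 - 3*z - 10) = (z - 5)*(z - 4)*(z + 2)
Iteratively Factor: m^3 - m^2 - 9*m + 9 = (m + 3)*(m^2 - 4*m + 3) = (m - 1)*(m + 3)*(m - 3)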